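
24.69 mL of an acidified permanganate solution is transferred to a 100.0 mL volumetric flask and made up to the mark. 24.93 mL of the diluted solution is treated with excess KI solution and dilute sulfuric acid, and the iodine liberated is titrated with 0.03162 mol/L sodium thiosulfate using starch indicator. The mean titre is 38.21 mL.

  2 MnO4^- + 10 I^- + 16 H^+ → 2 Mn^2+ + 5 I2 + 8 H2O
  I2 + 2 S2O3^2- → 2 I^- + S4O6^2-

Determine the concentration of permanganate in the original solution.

0.03926 mol/L

n(S2O3^2-) = 0.03821 × 0.03162 = 1.208 × 10^-3 mol
n(I2) = n(S2O3^2-)/2 = 6.041 × 10^-4 mol
From the 2:5 ratio, n(MnO4^-) in the aliquot = 2/5 × 6.041 × 10^-4 = 2.416 × 10^-4 mol
[MnO4^-]_dilute = 2.416 × 10^-4 / 0.02493 = 0.009693 mol/L
[MnO4^-]_original = 0.009693 × 100.0/24.69 = 0.03926 mol/L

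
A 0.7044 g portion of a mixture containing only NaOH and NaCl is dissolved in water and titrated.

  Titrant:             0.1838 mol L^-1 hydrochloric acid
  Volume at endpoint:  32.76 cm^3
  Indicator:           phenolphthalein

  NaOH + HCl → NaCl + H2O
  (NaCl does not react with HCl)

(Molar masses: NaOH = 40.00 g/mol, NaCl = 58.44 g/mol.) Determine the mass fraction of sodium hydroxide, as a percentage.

34.19 %

n(HCl) = 0.03276 × 0.1838 = 6.021 × 10^-3 mol
Let x = n(NaOH), y = n(NaCl).
Titrant: 1x = 6.021 × 10^-3;  mass: 40.00x + 58.44y = 0.7044
Solving, x = 6.021 × 10^-3 mol, y = 7.932 × 10^-3 mol
mass of NaOH = 6.021 × 10^-3 × 40.00 = 0.2409 g
% NaOH = 0.2409 / 0.7044 × 100 = 34.19 %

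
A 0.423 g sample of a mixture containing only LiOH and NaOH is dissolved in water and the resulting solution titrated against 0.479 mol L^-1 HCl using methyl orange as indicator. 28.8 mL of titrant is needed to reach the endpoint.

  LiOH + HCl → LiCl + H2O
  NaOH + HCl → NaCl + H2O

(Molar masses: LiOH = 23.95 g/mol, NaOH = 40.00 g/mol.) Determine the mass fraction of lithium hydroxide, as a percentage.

45.4 %

n(HCl) = 0.0288 × 0.479 = 0.0138 mol
Let x = n(LiOH), y = n(NaOH).
Titrant: 1x + 1y = 0.0138;  mass: 23.95x + 40.00y = 0.423
Solving, x = 8.03 × 10^-3 mol, y = 5.77 × 10^-3 mol
mass of LiOH = 8.03 × 10^-3 × 23.95 = 0.192 g
% LiOH = 0.192 / 0.423 × 100 = 45.4 %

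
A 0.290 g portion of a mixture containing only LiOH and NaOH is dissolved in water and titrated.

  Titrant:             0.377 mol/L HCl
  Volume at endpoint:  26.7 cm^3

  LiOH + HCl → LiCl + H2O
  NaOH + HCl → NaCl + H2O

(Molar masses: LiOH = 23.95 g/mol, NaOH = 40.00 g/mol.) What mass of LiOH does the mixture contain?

0.168 g

n(HCl) = 0.0267 × 0.377 = 0.0101 mol
Let x = n(LiOH), y = n(NaOH).
Titrant: 1x + 1y = 0.0101;  mass: 23.95x + 40.00y = 0.290
Solving, x = 7.02 × 10^-3 mol, y = 3.05 × 10^-3 mol
mass of LiOH = 7.02 × 10^-3 × 23.95 = 0.168 g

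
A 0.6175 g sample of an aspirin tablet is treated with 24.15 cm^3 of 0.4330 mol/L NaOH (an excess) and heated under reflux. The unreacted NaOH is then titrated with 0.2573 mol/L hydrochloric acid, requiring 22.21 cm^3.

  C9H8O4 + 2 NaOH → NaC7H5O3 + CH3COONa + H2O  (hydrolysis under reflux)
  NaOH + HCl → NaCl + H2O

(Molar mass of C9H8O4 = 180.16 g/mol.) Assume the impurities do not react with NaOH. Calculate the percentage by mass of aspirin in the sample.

69.18 %

n(NaOH) added = 0.02415 × 0.4330 = 0.01046 mol
n(HCl) used in back-titration = 0.02221 × 0.2573 = 5.715 × 10^-3 mol
n(NaOH) left over = 5.715 × 10^-3 mol (1:1 ratio)
n(NaOH) consumed by analyte = 0.01046 − 5.715 × 10^-3 = 4.742 × 10^-3 mol
From the 1:2 ratio, n(C9H8O4) = 1/2 × 4.742 × 10^-3 = 2.371 × 10^-3 mol
mass of C9H8O4 = 2.371 × 10^-3 × 180.16 = 0.4272 g
% C9H8O4 = 0.4272 / 0.6175 × 100 = 69.18 %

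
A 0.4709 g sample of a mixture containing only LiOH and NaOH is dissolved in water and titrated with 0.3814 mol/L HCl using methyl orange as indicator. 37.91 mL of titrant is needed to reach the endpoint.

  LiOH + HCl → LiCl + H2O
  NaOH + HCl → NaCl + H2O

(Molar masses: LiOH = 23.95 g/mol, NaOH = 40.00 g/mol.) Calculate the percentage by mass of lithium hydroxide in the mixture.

34.05 %

n(HCl) = 0.03791 × 0.3814 = 0.01446 mol
Let x = n(LiOH), y = n(NaOH).
Titrant: 1x + 1y = 0.01446;  mass: 23.95x + 40.00y = 0.4709
Solving, x = 6.695 × 10^-3 mol, y = 7.764 × 10^-3 mol
mass of LiOH = 6.695 × 10^-3 × 23.95 = 0.1603 g
% LiOH = 0.1603 / 0.4709 × 100 = 34.05 %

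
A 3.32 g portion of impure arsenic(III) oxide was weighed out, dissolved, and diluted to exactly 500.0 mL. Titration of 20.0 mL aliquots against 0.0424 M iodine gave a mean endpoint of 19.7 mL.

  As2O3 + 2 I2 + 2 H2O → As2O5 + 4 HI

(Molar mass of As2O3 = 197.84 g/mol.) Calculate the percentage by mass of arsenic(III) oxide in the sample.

62.2 %

n(I2) per titration = 0.0197 × 0.0424 = 8.35 × 10^-4 mol
From the 1:2 ratio, n(As2O3) in each aliquot = 1/2 × 8.35 × 10^-4 = 4.18 × 10^-4 mol
n(As2O3) in the whole flask = 4.18 × 10^-4 × 500.0/20.0 = 0.0104 mol
mass of As2O3 = 0.0104 × 197.84 = 2.07 g
% As2O3 = 2.07 / 3.32 × 100 = 62.2 %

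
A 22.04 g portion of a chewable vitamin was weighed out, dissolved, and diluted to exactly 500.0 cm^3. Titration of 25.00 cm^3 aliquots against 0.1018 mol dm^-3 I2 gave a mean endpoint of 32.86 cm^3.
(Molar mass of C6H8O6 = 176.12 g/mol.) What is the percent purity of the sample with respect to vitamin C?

C6H8O6 + I2 → C6H6O6 + 2 HI
n(I2) per titration = 0.03286 × 0.1018 = 3.345 × 10^-3 mol
n(C6H8O6) in each aliquot = 3.345 × 10^-3 mol (1:1 ratio)
n(C6H8O6) in the whole flask = 3.345 × 10^-3 × 500.0/25.00 = 0.06690 mol
mass of C6H8O6 = 0.06690 × 176.12 = 11.78 g
% C6H8O6 = 11.78 / 22.04 × 100 = 53.46 %

53.46 %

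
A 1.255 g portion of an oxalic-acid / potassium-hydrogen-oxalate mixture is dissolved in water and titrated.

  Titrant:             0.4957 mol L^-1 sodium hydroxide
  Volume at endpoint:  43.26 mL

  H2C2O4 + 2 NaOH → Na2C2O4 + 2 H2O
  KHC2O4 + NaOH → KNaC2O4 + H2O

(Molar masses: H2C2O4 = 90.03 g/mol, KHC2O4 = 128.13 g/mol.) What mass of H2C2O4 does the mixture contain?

0.8084 g

n(NaOH) = 0.04326 × 0.4957 = 0.02144 mol
Let x = n(H2C2O4), y = n(KHC2O4).
Titrant: 2x + 1y = 0.02144;  mass: 90.03x + 128.13y = 1.255
Solving, x = 8.979 × 10^-3 mol, y = 3.486 × 10^-3 mol
mass of H2C2O4 = 8.979 × 10^-3 × 90.03 = 0.8084 g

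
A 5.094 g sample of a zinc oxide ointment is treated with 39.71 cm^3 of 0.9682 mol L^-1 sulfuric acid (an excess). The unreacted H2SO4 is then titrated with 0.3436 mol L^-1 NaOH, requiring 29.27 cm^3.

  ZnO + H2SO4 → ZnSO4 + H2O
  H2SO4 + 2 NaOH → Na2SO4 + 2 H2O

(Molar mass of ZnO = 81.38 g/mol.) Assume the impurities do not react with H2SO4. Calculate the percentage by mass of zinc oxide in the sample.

53.39 %

n(H2SO4) added = 0.03971 × 0.9682 = 0.03845 mol
n(NaOH) used in back-titration = 0.02927 × 0.3436 = 0.01006 mol
From the 1:2 ratio, n(H2SO4) left over = 1/2 × 0.01006 = 5.029 × 10^-3 mol
n(H2SO4) consumed by analyte = 0.03845 − 5.029 × 10^-3 = 0.03342 mol
n(ZnO) = 0.03342 mol (1:1 ratio)
mass of ZnO = 0.03342 × 81.38 = 2.720 g
% ZnO = 2.720 / 5.094 × 100 = 53.39 %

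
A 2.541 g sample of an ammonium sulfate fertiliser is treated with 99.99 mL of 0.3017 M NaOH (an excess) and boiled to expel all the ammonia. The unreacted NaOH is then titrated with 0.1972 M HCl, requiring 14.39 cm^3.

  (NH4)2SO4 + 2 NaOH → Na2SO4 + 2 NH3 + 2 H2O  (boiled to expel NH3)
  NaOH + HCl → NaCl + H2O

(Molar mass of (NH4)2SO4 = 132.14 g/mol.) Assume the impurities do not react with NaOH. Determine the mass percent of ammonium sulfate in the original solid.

n(NaOH) added = 0.09999 × 0.3017 = 0.03017 mol
n(HCl) used in back-titration = 0.01439 × 0.1972 = 2.838 × 10^-3 mol
n(NaOH) left over = 2.838 × 10^-3 mol (1:1 ratio)
n(NaOH) consumed by analyte = 0.03017 − 2.838 × 10^-3 = 0.02733 mol
From the 1:2 ratio, n((NH4)2SO4) = 1/2 × 0.02733 = 0.01366 mol
mass of (NH4)2SO4 = 0.01366 × 132.14 = 1.806 g
% (NH4)2SO4 = 1.806 / 2.541 × 100 = 71.06 %

71.06 %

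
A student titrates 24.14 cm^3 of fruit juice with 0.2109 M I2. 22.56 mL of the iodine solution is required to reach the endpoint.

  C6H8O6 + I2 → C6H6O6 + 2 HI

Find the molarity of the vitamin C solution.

n(I2) = 0.02256 L × 0.2109 mol/L = 4.758 × 10^-3 mol
n(C6H8O6) = 4.758 × 10^-3 mol (1:1 mole ratio)
[C6H8O6] = 4.758 × 10^-3 mol / 0.02414 L = 0.1971 mol/L

0.1971 M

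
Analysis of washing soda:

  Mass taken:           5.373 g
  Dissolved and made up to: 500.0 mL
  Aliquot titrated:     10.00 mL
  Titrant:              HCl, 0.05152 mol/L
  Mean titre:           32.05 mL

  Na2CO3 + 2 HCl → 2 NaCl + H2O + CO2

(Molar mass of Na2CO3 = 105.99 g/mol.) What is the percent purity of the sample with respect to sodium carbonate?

81.43 %

n(HCl) per titration = 0.03205 × 0.05152 = 1.651 × 10^-3 mol
From the 1:2 ratio, n(Na2CO3) in each aliquot = 1/2 × 1.651 × 10^-3 = 8.256 × 10^-4 mol
n(Na2CO3) in the whole flask = 8.256 × 10^-4 × 500.0/10.00 = 0.04128 mol
mass of Na2CO3 = 0.04128 × 105.99 = 4.375 g
% Na2CO3 = 4.375 / 5.373 × 100 = 81.43 %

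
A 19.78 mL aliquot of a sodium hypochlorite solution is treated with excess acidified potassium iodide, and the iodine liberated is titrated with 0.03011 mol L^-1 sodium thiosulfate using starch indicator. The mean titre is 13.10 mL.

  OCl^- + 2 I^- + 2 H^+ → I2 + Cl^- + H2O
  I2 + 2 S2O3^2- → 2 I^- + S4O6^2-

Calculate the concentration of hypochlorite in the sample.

0.009971 mol/L

n(S2O3^2-) = 0.01310 × 0.03011 = 3.944 × 10^-4 mol
n(I2) = n(S2O3^2-)/2 = 1.972 × 10^-4 mol
n(OCl^-) in the aliquot = 1.972 × 10^-4 mol (1:1 ratio)
[OCl^-] = 1.972 × 10^-4 / 0.01978 = 0.009971 mol/L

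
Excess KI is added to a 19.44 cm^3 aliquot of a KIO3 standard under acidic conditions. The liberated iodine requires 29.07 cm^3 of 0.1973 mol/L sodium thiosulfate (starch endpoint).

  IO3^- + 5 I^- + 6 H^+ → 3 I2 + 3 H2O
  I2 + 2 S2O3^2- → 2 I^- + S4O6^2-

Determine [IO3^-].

0.04917 mol/L

n(S2O3^2-) = 0.02907 × 0.1973 = 5.736 × 10^-3 mol
n(I2) = n(S2O3^2-)/2 = 2.868 × 10^-3 mol
From the 1:3 ratio, n(IO3^-) in the aliquot = 1/3 × 2.868 × 10^-3 = 9.559 × 10^-4 mol
[IO3^-] = 9.559 × 10^-4 / 0.01944 = 0.04917 mol/L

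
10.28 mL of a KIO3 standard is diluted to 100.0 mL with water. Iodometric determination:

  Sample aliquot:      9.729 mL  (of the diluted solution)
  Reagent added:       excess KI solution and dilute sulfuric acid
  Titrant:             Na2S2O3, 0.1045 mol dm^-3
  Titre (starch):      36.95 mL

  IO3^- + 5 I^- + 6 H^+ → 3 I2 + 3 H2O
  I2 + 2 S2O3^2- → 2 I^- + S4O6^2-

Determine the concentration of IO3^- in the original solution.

n(S2O3^2-) = 0.03695 × 0.1045 = 3.861 × 10^-3 mol
n(I2) = n(S2O3^2-)/2 = 1.931 × 10^-3 mol
From the 1:3 ratio, n(IO3^-) in the aliquot = 1/3 × 1.931 × 10^-3 = 6.435 × 10^-4 mol
[IO3^-]_dilute = 6.435 × 10^-4 / 0.009729 = 0.06615 mol/L
[IO3^-]_original = 0.06615 × 100.0/10.28 = 0.6435 mol/L

0.6435 mol/L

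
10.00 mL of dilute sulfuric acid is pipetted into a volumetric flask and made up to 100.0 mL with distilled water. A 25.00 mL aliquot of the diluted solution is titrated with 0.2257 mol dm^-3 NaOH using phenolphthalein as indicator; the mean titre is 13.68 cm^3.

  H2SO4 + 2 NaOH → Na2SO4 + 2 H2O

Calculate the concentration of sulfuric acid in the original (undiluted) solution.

0.6175 mol/L

n(NaOH) = 0.01368 × 0.2257 = 3.088 × 10^-3 mol
From the 1:2 ratio, n(H2SO4) in the aliquot = 1/2 × 3.088 × 10^-3 = 1.544 × 10^-3 mol
[H2SO4]_dilute = 1.544 × 10^-3 / 0.02500 = 0.06175 mol/L
Dilution factor = 100.0 / 10.00 = 10.00
[H2SO4]_stock = 0.06175 × 10.00 = 0.6175 mol/L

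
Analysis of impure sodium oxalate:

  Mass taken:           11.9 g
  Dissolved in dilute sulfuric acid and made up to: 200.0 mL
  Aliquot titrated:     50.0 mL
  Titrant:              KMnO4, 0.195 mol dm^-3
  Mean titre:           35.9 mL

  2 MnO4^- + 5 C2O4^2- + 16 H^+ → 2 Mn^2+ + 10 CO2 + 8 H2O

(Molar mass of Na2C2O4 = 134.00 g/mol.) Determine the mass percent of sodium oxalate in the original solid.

78.8 %

n(KMnO4) per titration = 0.0359 × 0.195 = 7.00 × 10^-3 mol
From the 5:2 ratio, n(Na2C2O4) in each aliquot = 5/2 × 7.00 × 10^-3 = 0.0175 mol
n(Na2C2O4) in the whole flask = 0.0175 × 200.0/50.0 = 0.0700 mol
mass of Na2C2O4 = 0.0700 × 134.00 = 9.38 g
% Na2C2O4 = 9.38 / 11.9 × 100 = 78.8 %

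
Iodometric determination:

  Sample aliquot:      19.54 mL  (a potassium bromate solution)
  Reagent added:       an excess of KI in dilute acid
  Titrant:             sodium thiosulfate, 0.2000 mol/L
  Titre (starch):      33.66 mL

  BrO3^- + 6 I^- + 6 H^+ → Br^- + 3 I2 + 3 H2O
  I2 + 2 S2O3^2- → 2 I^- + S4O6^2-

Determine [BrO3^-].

0.05742 mol/L

n(S2O3^2-) = 0.03366 × 0.2000 = 6.732 × 10^-3 mol
n(I2) = n(S2O3^2-)/2 = 3.366 × 10^-3 mol
From the 1:3 ratio, n(BrO3^-) in the aliquot = 1/3 × 3.366 × 10^-3 = 1.122 × 10^-3 mol
[BrO3^-] = 1.122 × 10^-3 / 0.01954 = 0.05742 mol/L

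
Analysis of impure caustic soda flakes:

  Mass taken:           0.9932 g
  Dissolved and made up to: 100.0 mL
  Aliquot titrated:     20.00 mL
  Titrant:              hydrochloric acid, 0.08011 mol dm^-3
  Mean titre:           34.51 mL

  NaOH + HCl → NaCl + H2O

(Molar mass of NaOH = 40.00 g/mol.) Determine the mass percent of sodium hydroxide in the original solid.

55.67 %

n(HCl) per titration = 0.03451 × 0.08011 = 2.765 × 10^-3 mol
n(NaOH) in each aliquot = 2.765 × 10^-3 mol (1:1 ratio)
n(NaOH) in the whole flask = 2.765 × 10^-3 × 100.0/20.00 = 0.01382 mol
mass of NaOH = 0.01382 × 40.00 = 0.5529 g
% NaOH = 0.5529 / 0.9932 × 100 = 55.67 %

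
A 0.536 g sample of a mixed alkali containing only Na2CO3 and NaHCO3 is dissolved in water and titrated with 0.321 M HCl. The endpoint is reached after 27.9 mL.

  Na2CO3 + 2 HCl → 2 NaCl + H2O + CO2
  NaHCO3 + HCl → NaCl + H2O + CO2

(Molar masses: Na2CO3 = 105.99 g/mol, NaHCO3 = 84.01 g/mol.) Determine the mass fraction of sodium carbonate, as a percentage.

n(HCl) = 0.0279 × 0.321 = 8.96 × 10^-3 mol
Let x = n(Na2CO3), y = n(NaHCO3).
Titrant: 2x + 1y = 8.96 × 10^-3;  mass: 105.99x + 84.01y = 0.536
Solving, x = 3.49 × 10^-3 mol, y = 1.98 × 10^-3 mol
mass of Na2CO3 = 3.49 × 10^-3 × 105.99 = 0.370 g
% Na2CO3 = 0.370 / 0.536 × 100 = 69.0 %

69.0 %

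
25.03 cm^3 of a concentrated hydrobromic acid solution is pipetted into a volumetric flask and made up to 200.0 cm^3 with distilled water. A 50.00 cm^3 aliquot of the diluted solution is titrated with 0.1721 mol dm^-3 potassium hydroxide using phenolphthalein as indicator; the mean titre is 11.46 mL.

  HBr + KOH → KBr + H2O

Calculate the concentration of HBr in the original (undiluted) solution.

n(KOH) = 0.01146 × 0.1721 = 1.972 × 10^-3 mol
n(HBr) in the aliquot = 1.972 × 10^-3 mol (1:1 ratio)
[HBr]_dilute = 1.972 × 10^-3 / 0.05000 = 0.03945 mol/L
Dilution factor = 200.0 / 25.03 = 7.990
[HBr]_stock = 0.03945 × 7.990 = 0.3152 mol/L

0.3152 mol/L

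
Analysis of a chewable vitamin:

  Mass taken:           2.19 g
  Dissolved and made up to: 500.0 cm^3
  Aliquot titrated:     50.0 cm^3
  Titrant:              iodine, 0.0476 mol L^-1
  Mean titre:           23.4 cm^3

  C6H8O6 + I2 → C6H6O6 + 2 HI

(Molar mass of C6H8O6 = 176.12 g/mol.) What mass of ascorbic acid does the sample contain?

n(I2) per titration = 0.0234 × 0.0476 = 1.11 × 10^-3 mol
n(C6H8O6) in each aliquot = 1.11 × 10^-3 mol (1:1 ratio)
n(C6H8O6) in the whole flask = 1.11 × 10^-3 × 500.0/50.0 = 0.0111 mol
mass of C6H8O6 = 0.0111 × 176.12 = 1.96 g

1.96 g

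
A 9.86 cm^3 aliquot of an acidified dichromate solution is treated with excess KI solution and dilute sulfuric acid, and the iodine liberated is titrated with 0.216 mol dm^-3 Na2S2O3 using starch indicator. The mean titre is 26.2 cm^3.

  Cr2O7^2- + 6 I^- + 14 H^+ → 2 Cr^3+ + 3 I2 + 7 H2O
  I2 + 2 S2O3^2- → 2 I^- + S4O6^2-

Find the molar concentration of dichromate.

0.0957 mol/L

n(S2O3^2-) = 0.0262 × 0.216 = 5.66 × 10^-3 mol
n(I2) = n(S2O3^2-)/2 = 2.83 × 10^-3 mol
From the 1:3 ratio, n(Cr2O7^2-) in the aliquot = 1/3 × 2.83 × 10^-3 = 9.43 × 10^-4 mol
[Cr2O7^2-] = 9.43 × 10^-4 / 0.00986 = 0.0957 mol/L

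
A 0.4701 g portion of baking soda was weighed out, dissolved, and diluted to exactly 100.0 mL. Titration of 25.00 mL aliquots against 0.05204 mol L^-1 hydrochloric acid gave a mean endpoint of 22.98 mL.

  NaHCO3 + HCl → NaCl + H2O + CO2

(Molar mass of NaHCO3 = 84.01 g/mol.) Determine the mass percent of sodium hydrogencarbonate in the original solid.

85.48 %

n(HCl) per titration = 0.02298 × 0.05204 = 1.196 × 10^-3 mol
n(NaHCO3) in each aliquot = 1.196 × 10^-3 mol (1:1 ratio)
n(NaHCO3) in the whole flask = 1.196 × 10^-3 × 100.0/25.00 = 4.784 × 10^-3 mol
mass of NaHCO3 = 4.784 × 10^-3 × 84.01 = 0.4019 g
% NaHCO3 = 0.4019 / 0.4701 × 100 = 85.48 %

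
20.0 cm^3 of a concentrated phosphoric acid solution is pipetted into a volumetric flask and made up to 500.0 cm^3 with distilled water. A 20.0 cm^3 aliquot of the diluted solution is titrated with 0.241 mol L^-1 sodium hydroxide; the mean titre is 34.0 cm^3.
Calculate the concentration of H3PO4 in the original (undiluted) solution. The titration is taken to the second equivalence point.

H3PO4 + 2 NaOH → Na2HPO4 + 2 H2O
n(NaOH) = 0.0340 × 0.241 = 8.19 × 10^-3 mol
From the 1:2 ratio, n(H3PO4) in the aliquot = 1/2 × 8.19 × 10^-3 = 4.10 × 10^-3 mol
[H3PO4]_dilute = 4.10 × 10^-3 / 0.0200 = 0.205 mol/L
Dilution factor = 500.0 / 20.0 = 25.00
[H3PO4]_stock = 0.205 × 25.00 = 5.12 mol/L

5.12 mol/L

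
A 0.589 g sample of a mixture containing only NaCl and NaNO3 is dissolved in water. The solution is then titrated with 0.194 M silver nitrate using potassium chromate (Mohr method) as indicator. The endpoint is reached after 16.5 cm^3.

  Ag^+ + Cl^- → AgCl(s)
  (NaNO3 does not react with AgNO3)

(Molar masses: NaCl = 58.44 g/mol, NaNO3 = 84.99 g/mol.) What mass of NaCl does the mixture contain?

n(AgNO3) = 0.0165 × 0.194 = 3.20 × 10^-3 mol
Let x = n(NaCl), y = n(NaNO3).
Titrant: 1x = 3.20 × 10^-3;  mass: 58.44x + 84.99y = 0.589
Solving, x = 3.20 × 10^-3 mol, y = 4.73 × 10^-3 mol
mass of NaCl = 3.20 × 10^-3 × 58.44 = 0.187 g

0.187 g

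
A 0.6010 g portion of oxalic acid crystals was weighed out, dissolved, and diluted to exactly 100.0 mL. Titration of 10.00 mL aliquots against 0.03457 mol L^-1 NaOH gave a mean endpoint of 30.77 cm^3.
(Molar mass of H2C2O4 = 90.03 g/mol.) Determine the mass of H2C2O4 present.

0.4788 g

H2C2O4 + 2 NaOH → Na2C2O4 + 2 H2O
n(NaOH) per titration = 0.03077 × 0.03457 = 1.064 × 10^-3 mol
From the 1:2 ratio, n(H2C2O4) in each aliquot = 1/2 × 1.064 × 10^-3 = 5.319 × 10^-4 mol
n(H2C2O4) in the whole flask = 5.319 × 10^-4 × 100.0/10.00 = 5.319 × 10^-3 mol
mass of H2C2O4 = 5.319 × 10^-3 × 90.03 = 0.4788 g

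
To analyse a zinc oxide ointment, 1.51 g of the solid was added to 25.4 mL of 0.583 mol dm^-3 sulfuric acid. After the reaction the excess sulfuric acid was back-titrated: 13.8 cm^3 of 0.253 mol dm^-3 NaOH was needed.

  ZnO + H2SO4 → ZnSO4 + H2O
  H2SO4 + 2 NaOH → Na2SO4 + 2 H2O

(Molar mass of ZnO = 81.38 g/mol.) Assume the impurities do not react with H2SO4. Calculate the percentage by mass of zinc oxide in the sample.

70.4 %

n(H2SO4) added = 0.0254 × 0.583 = 0.0148 mol
n(NaOH) used in back-titration = 0.0138 × 0.253 = 3.49 × 10^-3 mol
From the 1:2 ratio, n(H2SO4) left over = 1/2 × 3.49 × 10^-3 = 1.75 × 10^-3 mol
n(H2SO4) consumed by analyte = 0.0148 − 1.75 × 10^-3 = 0.0131 mol
n(ZnO) = 0.0131 mol (1:1 ratio)
mass of ZnO = 0.0131 × 81.38 = 1.06 g
% ZnO = 1.06 / 1.51 × 100 = 70.4 %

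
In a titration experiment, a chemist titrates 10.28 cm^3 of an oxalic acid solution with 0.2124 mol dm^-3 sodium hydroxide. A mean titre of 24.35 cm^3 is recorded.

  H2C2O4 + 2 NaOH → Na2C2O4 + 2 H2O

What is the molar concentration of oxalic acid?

0.2516 mol/L

n(NaOH) = 0.02435 L × 0.2124 mol/L = 5.172 × 10^-3 mol
From the 1:2 mole ratio, n(H2C2O4) = 1/2 × 5.172 × 10^-3 = 2.586 × 10^-3 mol
[H2C2O4] = 2.586 × 10^-3 mol / 0.01028 L = 0.2516 mol/L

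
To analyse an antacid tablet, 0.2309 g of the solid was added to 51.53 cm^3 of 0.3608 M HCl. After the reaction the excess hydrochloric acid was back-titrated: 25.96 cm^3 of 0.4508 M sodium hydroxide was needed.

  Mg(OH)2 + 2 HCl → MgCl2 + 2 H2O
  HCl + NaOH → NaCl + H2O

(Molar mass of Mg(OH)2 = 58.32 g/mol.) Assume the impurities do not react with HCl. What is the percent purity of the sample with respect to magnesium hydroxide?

87.00 %

n(HCl) added = 0.05153 × 0.3608 = 0.01859 mol
n(NaOH) used in back-titration = 0.02596 × 0.4508 = 0.01170 mol
n(HCl) left over = 0.01170 mol (1:1 ratio)
n(HCl) consumed by analyte = 0.01859 − 0.01170 = 6.889 × 10^-3 mol
From the 1:2 ratio, n(Mg(OH)2) = 1/2 × 6.889 × 10^-3 = 3.445 × 10^-3 mol
mass of Mg(OH)2 = 3.445 × 10^-3 × 58.32 = 0.2009 g
% Mg(OH)2 = 0.2009 / 0.2309 × 100 = 87.00 %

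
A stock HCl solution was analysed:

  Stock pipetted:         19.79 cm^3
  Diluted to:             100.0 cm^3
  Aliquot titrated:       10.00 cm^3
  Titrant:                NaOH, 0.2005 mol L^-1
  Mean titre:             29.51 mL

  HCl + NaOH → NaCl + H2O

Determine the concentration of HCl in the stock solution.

2.990 mol/L

n(NaOH) = 0.02951 × 0.2005 = 5.917 × 10^-3 mol
n(HCl) in the aliquot = 5.917 × 10^-3 mol (1:1 ratio)
[HCl]_dilute = 5.917 × 10^-3 / 0.01000 = 0.5917 mol/L
Dilution factor = 100.0 / 19.79 = 5.053
[HCl]_stock = 0.5917 × 5.053 = 2.990 mol/L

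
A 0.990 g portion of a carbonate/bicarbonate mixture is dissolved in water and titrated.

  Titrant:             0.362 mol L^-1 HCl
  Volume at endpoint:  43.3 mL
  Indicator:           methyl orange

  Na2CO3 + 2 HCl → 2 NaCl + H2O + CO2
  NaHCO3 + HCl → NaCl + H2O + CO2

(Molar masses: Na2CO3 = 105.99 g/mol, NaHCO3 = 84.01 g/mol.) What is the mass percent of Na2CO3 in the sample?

56.4 %

n(HCl) = 0.0433 × 0.362 = 0.0157 mol
Let x = n(Na2CO3), y = n(NaHCO3).
Titrant: 2x + 1y = 0.0157;  mass: 105.99x + 84.01y = 0.990
Solving, x = 5.27 × 10^-3 mol, y = 5.14 × 10^-3 mol
mass of Na2CO3 = 5.27 × 10^-3 × 105.99 = 0.558 g
% Na2CO3 = 0.558 / 0.990 × 100 = 56.4 %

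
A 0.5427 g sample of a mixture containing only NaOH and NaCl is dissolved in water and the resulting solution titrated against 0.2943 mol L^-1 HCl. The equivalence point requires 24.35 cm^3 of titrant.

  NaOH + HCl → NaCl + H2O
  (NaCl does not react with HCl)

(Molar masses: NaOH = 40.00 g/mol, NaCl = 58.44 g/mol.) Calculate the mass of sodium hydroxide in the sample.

n(HCl) = 0.02435 × 0.2943 = 7.166 × 10^-3 mol
Let x = n(NaOH), y = n(NaCl).
Titrant: 1x = 7.166 × 10^-3;  mass: 40.00x + 58.44y = 0.5427
Solving, x = 7.166 × 10^-3 mol, y = 4.381 × 10^-3 mol
mass of NaOH = 7.166 × 10^-3 × 40.00 = 0.2866 g

0.2866 g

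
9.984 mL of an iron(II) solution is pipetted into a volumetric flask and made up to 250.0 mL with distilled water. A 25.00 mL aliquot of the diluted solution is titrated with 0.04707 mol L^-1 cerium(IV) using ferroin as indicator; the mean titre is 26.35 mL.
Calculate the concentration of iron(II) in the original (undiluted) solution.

1.242 mol/L

Ce^4+ + Fe^2+ → Ce^3+ + Fe^3+
n(Ce4+) = 0.02635 × 0.04707 = 1.240 × 10^-3 mol
n(Fe2+) in the aliquot = 1.240 × 10^-3 mol (1:1 ratio)
[Fe2+]_dilute = 1.240 × 10^-3 / 0.02500 = 0.04961 mol/L
Dilution factor = 250.0 / 9.984 = 25.04
[Fe2+]_stock = 0.04961 × 25.04 = 1.242 mol/L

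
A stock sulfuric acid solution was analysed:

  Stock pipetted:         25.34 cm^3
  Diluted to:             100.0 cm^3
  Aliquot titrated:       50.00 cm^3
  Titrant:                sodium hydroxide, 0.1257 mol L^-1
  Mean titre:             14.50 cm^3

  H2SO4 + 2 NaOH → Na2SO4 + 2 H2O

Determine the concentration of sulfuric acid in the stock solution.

0.07193 mol/L

n(NaOH) = 0.01450 × 0.1257 = 1.823 × 10^-3 mol
From the 1:2 ratio, n(H2SO4) in the aliquot = 1/2 × 1.823 × 10^-3 = 9.113 × 10^-4 mol
[H2SO4]_dilute = 9.113 × 10^-4 / 0.05000 = 0.01823 mol/L
Dilution factor = 100.0 / 25.34 = 3.946
[H2SO4]_stock = 0.01823 × 3.946 = 0.07193 mol/L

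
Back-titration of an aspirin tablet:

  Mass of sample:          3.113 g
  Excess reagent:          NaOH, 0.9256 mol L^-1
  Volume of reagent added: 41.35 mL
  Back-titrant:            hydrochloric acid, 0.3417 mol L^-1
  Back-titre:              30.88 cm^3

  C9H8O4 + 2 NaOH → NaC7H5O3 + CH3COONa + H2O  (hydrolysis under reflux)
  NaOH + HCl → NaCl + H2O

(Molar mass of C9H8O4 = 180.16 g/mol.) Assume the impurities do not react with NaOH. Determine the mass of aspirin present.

2.497 g

n(NaOH) added = 0.04135 × 0.9256 = 0.03827 mol
n(HCl) used in back-titration = 0.03088 × 0.3417 = 0.01055 mol
n(NaOH) left over = 0.01055 mol (1:1 ratio)
n(NaOH) consumed by analyte = 0.03827 − 0.01055 = 0.02772 mol
From the 1:2 ratio, n(C9H8O4) = 1/2 × 0.02772 = 0.01386 mol
mass of C9H8O4 = 0.01386 × 180.16 = 2.497 g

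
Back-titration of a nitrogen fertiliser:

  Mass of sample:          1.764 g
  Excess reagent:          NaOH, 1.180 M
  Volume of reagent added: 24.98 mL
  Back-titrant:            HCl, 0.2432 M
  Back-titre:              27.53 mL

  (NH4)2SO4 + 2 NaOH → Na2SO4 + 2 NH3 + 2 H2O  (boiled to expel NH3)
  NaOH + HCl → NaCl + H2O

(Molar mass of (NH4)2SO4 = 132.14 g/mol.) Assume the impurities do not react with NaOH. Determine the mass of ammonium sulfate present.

n(NaOH) added = 0.02498 × 1.180 = 0.02948 mol
n(HCl) used in back-titration = 0.02753 × 0.2432 = 6.695 × 10^-3 mol
n(NaOH) left over = 6.695 × 10^-3 mol (1:1 ratio)
n(NaOH) consumed by analyte = 0.02948 − 6.695 × 10^-3 = 0.02278 mol
From the 1:2 ratio, n((NH4)2SO4) = 1/2 × 0.02278 = 0.01139 mol
mass of (NH4)2SO4 = 0.01139 × 132.14 = 1.505 g

1.505 g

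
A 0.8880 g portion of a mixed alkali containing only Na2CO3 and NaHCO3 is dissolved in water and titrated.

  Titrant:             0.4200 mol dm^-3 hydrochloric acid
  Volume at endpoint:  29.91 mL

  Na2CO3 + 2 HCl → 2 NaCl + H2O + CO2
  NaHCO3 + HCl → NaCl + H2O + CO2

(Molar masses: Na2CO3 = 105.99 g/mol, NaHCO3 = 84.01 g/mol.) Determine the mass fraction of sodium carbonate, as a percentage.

n(HCl) = 0.02991 × 0.4200 = 0.01256 mol
Let x = n(Na2CO3), y = n(NaHCO3).
Titrant: 2x + 1y = 0.01256;  mass: 105.99x + 84.01y = 0.8880
Solving, x = 2.698 × 10^-3 mol, y = 7.166 × 10^-3 mol
mass of Na2CO3 = 2.698 × 10^-3 × 105.99 = 0.2859 g
% Na2CO3 = 0.2859 / 0.8880 × 100 = 32.20 %

32.20 %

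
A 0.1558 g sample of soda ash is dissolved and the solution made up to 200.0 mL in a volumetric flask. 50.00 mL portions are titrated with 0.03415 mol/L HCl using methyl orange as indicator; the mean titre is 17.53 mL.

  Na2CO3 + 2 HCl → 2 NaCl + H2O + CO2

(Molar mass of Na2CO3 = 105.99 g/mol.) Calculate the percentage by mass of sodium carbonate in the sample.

n(HCl) per titration = 0.01753 × 0.03415 = 5.986 × 10^-4 mol
From the 1:2 ratio, n(Na2CO3) in each aliquot = 1/2 × 5.986 × 10^-4 = 2.993 × 10^-4 mol
n(Na2CO3) in the whole flask = 2.993 × 10^-4 × 200.0/50.00 = 1.197 × 10^-3 mol
mass of Na2CO3 = 1.197 × 10^-3 × 105.99 = 0.1269 g
% Na2CO3 = 0.1269 / 0.1558 × 100 = 81.45 %

81.45 %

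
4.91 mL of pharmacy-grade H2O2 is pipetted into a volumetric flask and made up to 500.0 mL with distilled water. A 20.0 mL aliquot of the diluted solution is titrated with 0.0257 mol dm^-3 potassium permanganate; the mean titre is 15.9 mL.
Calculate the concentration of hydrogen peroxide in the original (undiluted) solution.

5.20 mol/L

2 MnO4^- + 5 H2O2 + 6 H^+ → 2 Mn^2+ + 5 O2 + 8 H2O
n(KMnO4) = 0.0159 × 0.0257 = 4.09 × 10^-4 mol
From the 5:2 ratio, n(H2O2) in the aliquot = 5/2 × 4.09 × 10^-4 = 1.02 × 10^-3 mol
[H2O2]_dilute = 1.02 × 10^-3 / 0.0200 = 0.0511 mol/L
Dilution factor = 500.0 / 4.91 = 101.8
[H2O2]_stock = 0.0511 × 101.8 = 5.20 mol/L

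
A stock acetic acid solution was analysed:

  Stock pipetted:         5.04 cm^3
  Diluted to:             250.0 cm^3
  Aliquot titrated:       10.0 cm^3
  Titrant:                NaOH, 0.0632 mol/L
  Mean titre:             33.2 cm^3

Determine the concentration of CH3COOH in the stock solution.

CH3COOH + NaOH → CH3COONa + H2O
n(NaOH) = 0.0332 × 0.0632 = 2.10 × 10^-3 mol
n(CH3COOH) in the aliquot = 2.10 × 10^-3 mol (1:1 ratio)
[CH3COOH]_dilute = 2.10 × 10^-3 / 0.0100 = 0.210 mol/L
Dilution factor = 250.0 / 5.04 = 49.60
[CH3COOH]_stock = 0.210 × 49.60 = 10.4 mol/L

10.4 mol/L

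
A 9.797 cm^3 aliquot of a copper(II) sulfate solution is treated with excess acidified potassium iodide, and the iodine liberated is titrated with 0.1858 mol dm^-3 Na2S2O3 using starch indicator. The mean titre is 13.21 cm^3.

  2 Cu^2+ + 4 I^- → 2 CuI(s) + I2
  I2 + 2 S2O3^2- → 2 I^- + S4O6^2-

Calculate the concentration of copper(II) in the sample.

0.2505 mol/L

n(S2O3^2-) = 0.01321 × 0.1858 = 2.454 × 10^-3 mol
n(I2) = n(S2O3^2-)/2 = 1.227 × 10^-3 mol
From the 2:1 ratio, n(Cu2+) in the aliquot = 2/1 × 1.227 × 10^-3 = 2.454 × 10^-3 mol
[Cu2+] = 2.454 × 10^-3 / 0.009797 = 0.2505 mol/L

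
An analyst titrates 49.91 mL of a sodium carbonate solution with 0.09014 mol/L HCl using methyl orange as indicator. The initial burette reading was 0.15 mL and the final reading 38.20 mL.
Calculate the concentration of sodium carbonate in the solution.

0.03436 mol/L

Na2CO3 + 2 HCl → 2 NaCl + H2O + CO2
n(HCl) = 0.03805 L × 0.09014 mol/L = 3.430 × 10^-3 mol
From the 1:2 mole ratio, n(Na2CO3) = 1/2 × 3.430 × 10^-3 = 1.715 × 10^-3 mol
[Na2CO3] = 1.715 × 10^-3 mol / 0.04991 L = 0.03436 mol/L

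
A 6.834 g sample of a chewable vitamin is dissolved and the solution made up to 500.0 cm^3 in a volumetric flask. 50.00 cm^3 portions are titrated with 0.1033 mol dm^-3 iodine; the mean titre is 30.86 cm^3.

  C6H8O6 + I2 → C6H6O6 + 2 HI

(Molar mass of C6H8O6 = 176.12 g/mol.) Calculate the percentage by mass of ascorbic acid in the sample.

n(I2) per titration = 0.03086 × 0.1033 = 3.188 × 10^-3 mol
n(C6H8O6) in each aliquot = 3.188 × 10^-3 mol (1:1 ratio)
n(C6H8O6) in the whole flask = 3.188 × 10^-3 × 500.0/50.00 = 0.03188 mol
mass of C6H8O6 = 0.03188 × 176.12 = 5.614 g
% C6H8O6 = 5.614 / 6.834 × 100 = 82.15 %

82.15 %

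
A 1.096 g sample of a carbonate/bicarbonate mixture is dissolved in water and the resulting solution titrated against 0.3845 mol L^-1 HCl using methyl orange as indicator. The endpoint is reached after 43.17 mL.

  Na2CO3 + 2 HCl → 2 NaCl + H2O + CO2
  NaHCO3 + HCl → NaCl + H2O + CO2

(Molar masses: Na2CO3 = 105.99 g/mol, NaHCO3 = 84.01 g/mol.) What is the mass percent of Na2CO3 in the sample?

46.53 %

n(HCl) = 0.04317 × 0.3845 = 0.01660 mol
Let x = n(Na2CO3), y = n(NaHCO3).
Titrant: 2x + 1y = 0.01660;  mass: 105.99x + 84.01y = 1.096
Solving, x = 4.812 × 10^-3 mol, y = 6.975 × 10^-3 mol
mass of Na2CO3 = 4.812 × 10^-3 × 105.99 = 0.5100 g
% Na2CO3 = 0.5100 / 1.096 × 100 = 46.53 %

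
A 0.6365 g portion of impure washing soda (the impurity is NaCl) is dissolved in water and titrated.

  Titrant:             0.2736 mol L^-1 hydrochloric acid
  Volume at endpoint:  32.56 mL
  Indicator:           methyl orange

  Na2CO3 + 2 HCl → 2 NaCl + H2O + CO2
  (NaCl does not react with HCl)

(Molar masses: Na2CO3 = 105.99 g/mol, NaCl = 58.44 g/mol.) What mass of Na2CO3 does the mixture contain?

0.4721 g

n(HCl) = 0.03256 × 0.2736 = 8.908 × 10^-3 mol
Let x = n(Na2CO3), y = n(NaCl).
Titrant: 2x = 8.908 × 10^-3;  mass: 105.99x + 58.44y = 0.6365
Solving, x = 4.454 × 10^-3 mol, y = 2.813 × 10^-3 mol
mass of Na2CO3 = 4.454 × 10^-3 × 105.99 = 0.4721 g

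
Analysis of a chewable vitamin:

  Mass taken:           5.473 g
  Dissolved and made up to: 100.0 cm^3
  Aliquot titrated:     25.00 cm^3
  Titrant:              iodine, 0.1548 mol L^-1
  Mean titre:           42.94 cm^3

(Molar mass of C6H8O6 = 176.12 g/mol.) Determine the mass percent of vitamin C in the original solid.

C6H8O6 + I2 → C6H6O6 + 2 HI
n(I2) per titration = 0.04294 × 0.1548 = 6.647 × 10^-3 mol
n(C6H8O6) in each aliquot = 6.647 × 10^-3 mol (1:1 ratio)
n(C6H8O6) in the whole flask = 6.647 × 10^-3 × 100.0/25.00 = 0.02659 mol
mass of C6H8O6 = 0.02659 × 176.12 = 4.683 g
% C6H8O6 = 4.683 / 5.473 × 100 = 85.56 %

85.56 %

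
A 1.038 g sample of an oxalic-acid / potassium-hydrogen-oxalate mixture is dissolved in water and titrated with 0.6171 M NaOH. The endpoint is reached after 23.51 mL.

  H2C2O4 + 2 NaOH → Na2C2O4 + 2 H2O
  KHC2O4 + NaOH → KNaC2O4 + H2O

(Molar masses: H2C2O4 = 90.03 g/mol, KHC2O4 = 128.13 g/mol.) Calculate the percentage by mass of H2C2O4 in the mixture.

42.83 %

n(NaOH) = 0.02351 × 0.6171 = 0.01451 mol
Let x = n(H2C2O4), y = n(KHC2O4).
Titrant: 2x + 1y = 0.01451;  mass: 90.03x + 128.13y = 1.038
Solving, x = 4.938 × 10^-3 mol, y = 4.631 × 10^-3 mol
mass of H2C2O4 = 4.938 × 10^-3 × 90.03 = 0.4446 g
% H2C2O4 = 0.4446 / 1.038 × 100 = 42.83 %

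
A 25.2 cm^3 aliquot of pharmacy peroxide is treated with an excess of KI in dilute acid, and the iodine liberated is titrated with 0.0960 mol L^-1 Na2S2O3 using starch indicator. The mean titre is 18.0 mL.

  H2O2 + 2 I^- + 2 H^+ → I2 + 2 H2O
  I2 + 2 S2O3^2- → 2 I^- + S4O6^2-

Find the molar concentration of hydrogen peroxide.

0.0343 mol/L

n(S2O3^2-) = 0.0180 × 0.0960 = 1.73 × 10^-3 mol
n(I2) = n(S2O3^2-)/2 = 8.64 × 10^-4 mol
n(H2O2) in the aliquot = 8.64 × 10^-4 mol (1:1 ratio)
[H2O2] = 8.64 × 10^-4 / 0.0252 = 0.0343 mol/L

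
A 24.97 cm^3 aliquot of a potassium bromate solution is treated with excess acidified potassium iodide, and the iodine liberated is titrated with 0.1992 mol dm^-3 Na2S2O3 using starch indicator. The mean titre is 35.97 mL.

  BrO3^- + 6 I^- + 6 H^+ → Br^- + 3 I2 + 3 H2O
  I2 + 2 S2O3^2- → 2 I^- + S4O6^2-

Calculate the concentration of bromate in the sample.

0.04783 mol/L

n(S2O3^2-) = 0.03597 × 0.1992 = 7.165 × 10^-3 mol
n(I2) = n(S2O3^2-)/2 = 3.583 × 10^-3 mol
From the 1:3 ratio, n(BrO3^-) in the aliquot = 1/3 × 3.583 × 10^-3 = 1.194 × 10^-3 mol
[BrO3^-] = 1.194 × 10^-3 / 0.02497 = 0.04783 mol/L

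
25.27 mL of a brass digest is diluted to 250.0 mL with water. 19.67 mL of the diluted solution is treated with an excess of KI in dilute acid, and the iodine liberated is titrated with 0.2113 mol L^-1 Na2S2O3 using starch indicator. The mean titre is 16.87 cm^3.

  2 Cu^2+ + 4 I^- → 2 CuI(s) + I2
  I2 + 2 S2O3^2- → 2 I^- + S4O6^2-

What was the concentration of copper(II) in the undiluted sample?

1.793 mol/L

n(S2O3^2-) = 0.01687 × 0.2113 = 3.565 × 10^-3 mol
n(I2) = n(S2O3^2-)/2 = 1.782 × 10^-3 mol
From the 2:1 ratio, n(Cu2+) in the aliquot = 2/1 × 1.782 × 10^-3 = 3.565 × 10^-3 mol
[Cu2+]_dilute = 3.565 × 10^-3 / 0.01967 = 0.1812 mol/L
[Cu2+]_original = 0.1812 × 250.0/25.27 = 1.793 mol/L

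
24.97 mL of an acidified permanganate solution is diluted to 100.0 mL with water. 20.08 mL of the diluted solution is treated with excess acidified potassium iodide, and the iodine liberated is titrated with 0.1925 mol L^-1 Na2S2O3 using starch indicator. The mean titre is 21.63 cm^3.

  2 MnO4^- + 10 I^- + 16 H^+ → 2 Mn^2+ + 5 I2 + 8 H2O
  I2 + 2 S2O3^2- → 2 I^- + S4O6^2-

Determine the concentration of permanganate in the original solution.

0.1661 mol/L

n(S2O3^2-) = 0.02163 × 0.1925 = 4.164 × 10^-3 mol
n(I2) = n(S2O3^2-)/2 = 2.082 × 10^-3 mol
From the 2:5 ratio, n(MnO4^-) in the aliquot = 2/5 × 2.082 × 10^-3 = 8.328 × 10^-4 mol
[MnO4^-]_dilute = 8.328 × 10^-4 / 0.02008 = 0.04147 mol/L
[MnO4^-]_original = 0.04147 × 100.0/24.97 = 0.1661 mol/L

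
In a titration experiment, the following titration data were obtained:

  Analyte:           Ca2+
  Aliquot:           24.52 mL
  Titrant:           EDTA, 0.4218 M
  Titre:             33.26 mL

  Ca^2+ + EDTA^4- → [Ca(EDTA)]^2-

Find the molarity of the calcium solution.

n(EDTA) = 0.03326 L × 0.4218 mol/L = 0.01403 mol
n(Ca2+) = 0.01403 mol (1:1 mole ratio)
[Ca2+] = 0.01403 mol / 0.02452 L = 0.5721 mol/L

0.5721 M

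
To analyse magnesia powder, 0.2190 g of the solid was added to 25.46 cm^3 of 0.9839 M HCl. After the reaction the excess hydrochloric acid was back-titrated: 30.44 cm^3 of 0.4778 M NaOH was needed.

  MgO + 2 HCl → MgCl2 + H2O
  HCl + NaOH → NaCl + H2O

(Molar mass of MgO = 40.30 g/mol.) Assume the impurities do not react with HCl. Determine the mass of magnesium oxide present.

n(HCl) added = 0.02546 × 0.9839 = 0.02505 mol
n(NaOH) used in back-titration = 0.03044 × 0.4778 = 0.01454 mol
n(HCl) left over = 0.01454 mol (1:1 ratio)
n(HCl) consumed by analyte = 0.02505 − 0.01454 = 0.01051 mol
From the 1:2 ratio, n(MgO) = 1/2 × 0.01051 = 5.253 × 10^-3 mol
mass of MgO = 5.253 × 10^-3 × 40.30 = 0.2117 g

0.2117 g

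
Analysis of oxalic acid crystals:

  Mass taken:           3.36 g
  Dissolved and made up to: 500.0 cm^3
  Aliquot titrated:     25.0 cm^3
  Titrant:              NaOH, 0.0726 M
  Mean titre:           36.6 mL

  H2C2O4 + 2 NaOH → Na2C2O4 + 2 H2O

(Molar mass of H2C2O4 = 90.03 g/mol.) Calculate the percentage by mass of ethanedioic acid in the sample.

n(NaOH) per titration = 0.0366 × 0.0726 = 2.66 × 10^-3 mol
From the 1:2 ratio, n(H2C2O4) in each aliquot = 1/2 × 2.66 × 10^-3 = 1.33 × 10^-3 mol
n(H2C2O4) in the whole flask = 1.33 × 10^-3 × 500.0/25.0 = 0.0266 mol
mass of H2C2O4 = 0.0266 × 90.03 = 2.39 g
% H2C2O4 = 2.39 / 3.36 × 100 = 71.2 %

71.2 %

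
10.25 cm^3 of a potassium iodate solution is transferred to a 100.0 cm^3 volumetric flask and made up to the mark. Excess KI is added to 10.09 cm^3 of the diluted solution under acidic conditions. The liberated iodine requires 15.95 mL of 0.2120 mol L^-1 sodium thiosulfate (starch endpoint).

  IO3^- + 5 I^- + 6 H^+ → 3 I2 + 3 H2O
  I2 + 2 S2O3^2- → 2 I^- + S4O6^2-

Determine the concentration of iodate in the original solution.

n(S2O3^2-) = 0.01595 × 0.2120 = 3.381 × 10^-3 mol
n(I2) = n(S2O3^2-)/2 = 1.691 × 10^-3 mol
From the 1:3 ratio, n(IO3^-) in the aliquot = 1/3 × 1.691 × 10^-3 = 5.636 × 10^-4 mol
[IO3^-]_dilute = 5.636 × 10^-4 / 0.01009 = 0.05585 mol/L
[IO3^-]_original = 0.05585 × 100.0/10.25 = 0.5449 mol/L

0.5449 mol/L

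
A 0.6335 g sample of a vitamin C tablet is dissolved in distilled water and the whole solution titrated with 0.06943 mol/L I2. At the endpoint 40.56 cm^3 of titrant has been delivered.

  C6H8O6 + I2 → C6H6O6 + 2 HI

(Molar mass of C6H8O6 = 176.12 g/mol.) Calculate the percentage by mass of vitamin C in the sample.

n(I2) = 0.04056 L × 0.06943 mol/L = 2.816 × 10^-3 mol
n(C6H8O6) = 2.816 × 10^-3 mol (1:1 ratio)
mass of C6H8O6 = 2.816 × 10^-3 × 176.12 g/mol = 0.4960 g
% C6H8O6 = 0.4960 / 0.6335 × 100 = 78.29 %

78.29 %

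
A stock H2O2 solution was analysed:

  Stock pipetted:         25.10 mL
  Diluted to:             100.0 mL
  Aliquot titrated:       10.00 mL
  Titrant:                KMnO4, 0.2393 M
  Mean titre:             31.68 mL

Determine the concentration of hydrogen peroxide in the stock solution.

2 MnO4^- + 5 H2O2 + 6 H^+ → 2 Mn^2+ + 5 O2 + 8 H2O
n(KMnO4) = 0.03168 × 0.2393 = 7.581 × 10^-3 mol
From the 5:2 ratio, n(H2O2) in the aliquot = 5/2 × 7.581 × 10^-3 = 0.01895 mol
[H2O2]_dilute = 0.01895 / 0.01000 = 1.895 mol/L
Dilution factor = 100.0 / 25.10 = 3.984
[H2O2]_stock = 1.895 × 3.984 = 7.551 mol/L

7.551 M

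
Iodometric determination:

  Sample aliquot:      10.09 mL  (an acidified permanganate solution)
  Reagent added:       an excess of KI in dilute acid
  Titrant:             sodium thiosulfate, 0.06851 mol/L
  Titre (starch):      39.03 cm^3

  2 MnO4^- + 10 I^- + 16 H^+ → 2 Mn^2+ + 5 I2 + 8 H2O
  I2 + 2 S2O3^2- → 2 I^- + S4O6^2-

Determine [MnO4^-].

n(S2O3^2-) = 0.03903 × 0.06851 = 2.674 × 10^-3 mol
n(I2) = n(S2O3^2-)/2 = 1.337 × 10^-3 mol
From the 2:5 ratio, n(MnO4^-) in the aliquot = 2/5 × 1.337 × 10^-3 = 5.348 × 10^-4 mol
[MnO4^-] = 5.348 × 10^-4 / 0.01009 = 0.05300 mol/L

0.05300 mol/L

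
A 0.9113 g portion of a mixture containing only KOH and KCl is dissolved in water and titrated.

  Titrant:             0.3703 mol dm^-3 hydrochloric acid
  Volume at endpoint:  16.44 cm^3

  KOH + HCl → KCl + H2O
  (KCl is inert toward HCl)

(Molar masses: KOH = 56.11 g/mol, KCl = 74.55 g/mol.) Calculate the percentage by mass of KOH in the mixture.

n(HCl) = 0.01644 × 0.3703 = 6.088 × 10^-3 mol
Let x = n(KOH), y = n(KCl).
Titrant: 1x = 6.088 × 10^-3;  mass: 56.11x + 74.55y = 0.9113
Solving, x = 6.088 × 10^-3 mol, y = 7.642 × 10^-3 mol
mass of KOH = 6.088 × 10^-3 × 56.11 = 0.3416 g
% KOH = 0.3416 / 0.9113 × 100 = 37.48 %

37.48 %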